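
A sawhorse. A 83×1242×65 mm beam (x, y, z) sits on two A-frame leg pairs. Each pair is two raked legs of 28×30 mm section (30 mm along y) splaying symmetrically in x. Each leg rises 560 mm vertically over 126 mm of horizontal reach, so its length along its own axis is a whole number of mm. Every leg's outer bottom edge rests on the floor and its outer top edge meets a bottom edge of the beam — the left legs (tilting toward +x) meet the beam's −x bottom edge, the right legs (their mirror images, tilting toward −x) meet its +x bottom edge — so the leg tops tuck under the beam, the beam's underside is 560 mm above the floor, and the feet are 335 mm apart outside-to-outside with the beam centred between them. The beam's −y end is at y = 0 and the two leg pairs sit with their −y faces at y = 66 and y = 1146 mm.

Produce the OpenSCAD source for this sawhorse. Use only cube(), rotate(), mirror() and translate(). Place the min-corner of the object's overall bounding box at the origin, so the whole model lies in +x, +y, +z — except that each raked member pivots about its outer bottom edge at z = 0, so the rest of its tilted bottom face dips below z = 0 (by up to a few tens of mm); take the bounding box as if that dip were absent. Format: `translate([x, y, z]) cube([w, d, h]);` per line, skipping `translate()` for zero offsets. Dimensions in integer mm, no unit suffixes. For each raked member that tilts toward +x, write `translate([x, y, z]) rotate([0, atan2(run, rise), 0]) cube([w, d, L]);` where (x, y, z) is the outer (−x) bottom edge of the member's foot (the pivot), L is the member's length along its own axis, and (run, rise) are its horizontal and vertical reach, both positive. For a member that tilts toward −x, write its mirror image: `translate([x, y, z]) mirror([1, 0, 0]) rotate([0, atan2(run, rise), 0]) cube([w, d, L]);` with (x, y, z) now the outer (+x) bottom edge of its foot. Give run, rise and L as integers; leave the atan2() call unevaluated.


translate([126, 0, 560]) cube([83, 1242, 65]);
translate([0, 66, 0]) rotate([0, atan2(126, 560), 0]) cube([28, 30, 574]);
translate([335, 66, 0]) mirror([1, 0, 0]) rotate([0, atan2(126, 560), 0]) cube([28, 30, 574]);
translate([0, 1146, 0]) rotate([0, atan2(126, 560), 0]) cube([28, 30, 574]);
translate([335, 1146, 0]) mirror([1, 0, 0]) rotate([0, atan2(126, 560), 0]) cube([28, 30, 574]);


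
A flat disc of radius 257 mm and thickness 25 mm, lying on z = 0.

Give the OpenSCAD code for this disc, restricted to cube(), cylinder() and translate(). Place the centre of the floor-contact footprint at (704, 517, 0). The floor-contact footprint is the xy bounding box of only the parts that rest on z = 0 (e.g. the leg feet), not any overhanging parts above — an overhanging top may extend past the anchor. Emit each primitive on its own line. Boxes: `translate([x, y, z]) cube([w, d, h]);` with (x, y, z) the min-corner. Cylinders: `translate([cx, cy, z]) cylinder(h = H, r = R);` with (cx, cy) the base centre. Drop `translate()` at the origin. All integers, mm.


translate([704, 517, 0]) cylinder(h = 25, r = 257);


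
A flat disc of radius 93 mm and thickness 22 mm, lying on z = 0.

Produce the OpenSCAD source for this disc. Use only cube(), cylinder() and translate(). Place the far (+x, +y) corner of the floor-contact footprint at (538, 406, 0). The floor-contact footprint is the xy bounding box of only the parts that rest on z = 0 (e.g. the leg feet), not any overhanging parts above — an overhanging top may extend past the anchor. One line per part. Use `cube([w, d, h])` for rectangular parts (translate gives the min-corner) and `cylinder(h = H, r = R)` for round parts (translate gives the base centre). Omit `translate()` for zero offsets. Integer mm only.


translate([445, 313, 0]) cylinder(h = 22, r = 93);


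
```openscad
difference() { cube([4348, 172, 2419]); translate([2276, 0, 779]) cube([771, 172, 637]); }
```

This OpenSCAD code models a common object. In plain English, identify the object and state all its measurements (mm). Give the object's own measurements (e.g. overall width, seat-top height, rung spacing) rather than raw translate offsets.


A wall 4348 mm long (x), 172 mm thick (y), 2419 mm tall, with a rectangular window opening cut through it. The opening is 771 mm wide and 637 mm tall; its sill is at z = 779 mm and its near (−x) edge is 2276 mm from the wall's −x end. The opening passes through the full wall thickness.


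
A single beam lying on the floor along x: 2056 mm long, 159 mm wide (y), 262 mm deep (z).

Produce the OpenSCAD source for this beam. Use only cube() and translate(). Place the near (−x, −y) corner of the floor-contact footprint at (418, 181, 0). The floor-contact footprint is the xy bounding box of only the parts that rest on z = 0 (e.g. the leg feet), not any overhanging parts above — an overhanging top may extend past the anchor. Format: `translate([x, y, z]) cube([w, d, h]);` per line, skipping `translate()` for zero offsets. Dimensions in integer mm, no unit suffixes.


translate([418, 181, 0]) cube([2056, 159, 262]);


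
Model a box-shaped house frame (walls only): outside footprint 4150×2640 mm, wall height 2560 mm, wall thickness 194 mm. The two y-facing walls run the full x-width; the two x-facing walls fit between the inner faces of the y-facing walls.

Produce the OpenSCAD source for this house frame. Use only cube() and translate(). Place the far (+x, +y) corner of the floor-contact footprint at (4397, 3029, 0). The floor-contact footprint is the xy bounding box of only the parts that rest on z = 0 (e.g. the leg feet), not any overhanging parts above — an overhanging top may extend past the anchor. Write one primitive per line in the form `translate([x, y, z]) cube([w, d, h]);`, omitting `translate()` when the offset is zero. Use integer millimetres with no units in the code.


translate([247, 389, 0]) cube([4150, 194, 2560]);
translate([247, 2835, 0]) cube([4150, 194, 2560]);
translate([247, 583, 0]) cube([194, 2252, 2560]);
translate([4203, 583, 0]) cube([194, 2252, 2560]);


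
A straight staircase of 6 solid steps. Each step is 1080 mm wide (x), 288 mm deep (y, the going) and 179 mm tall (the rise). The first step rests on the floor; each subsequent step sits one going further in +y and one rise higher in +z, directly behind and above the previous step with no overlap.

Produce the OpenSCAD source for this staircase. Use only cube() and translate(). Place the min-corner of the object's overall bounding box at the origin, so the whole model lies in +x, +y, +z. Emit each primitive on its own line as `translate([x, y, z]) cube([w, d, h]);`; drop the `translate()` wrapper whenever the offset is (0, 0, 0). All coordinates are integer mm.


cube([1080, 288, 179]);
translate([0, 288, 179]) cube([1080, 288, 179]);
translate([0, 576, 358]) cube([1080, 288, 179]);
translate([0, 864, 537]) cube([1080, 288, 179]);
translate([0, 1152, 716]) cube([1080, 288, 179]);
translate([0, 1440, 895]) cube([1080, 288, 179]);


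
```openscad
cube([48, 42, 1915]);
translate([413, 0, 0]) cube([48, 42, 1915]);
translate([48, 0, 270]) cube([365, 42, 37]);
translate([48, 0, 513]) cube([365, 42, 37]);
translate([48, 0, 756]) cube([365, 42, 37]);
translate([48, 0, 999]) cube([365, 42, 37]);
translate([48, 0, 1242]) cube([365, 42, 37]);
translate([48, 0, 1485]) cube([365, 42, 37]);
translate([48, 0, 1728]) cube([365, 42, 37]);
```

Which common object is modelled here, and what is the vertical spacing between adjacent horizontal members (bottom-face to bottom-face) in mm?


A ladder. The rung spacing is 243 mm.

Two tall 48×42 posts with 7 short bars between them — a ladder. Adjacent rungs sit at z = 270 and z = 513, so the spacing is 513 − 270 = 243 mm.


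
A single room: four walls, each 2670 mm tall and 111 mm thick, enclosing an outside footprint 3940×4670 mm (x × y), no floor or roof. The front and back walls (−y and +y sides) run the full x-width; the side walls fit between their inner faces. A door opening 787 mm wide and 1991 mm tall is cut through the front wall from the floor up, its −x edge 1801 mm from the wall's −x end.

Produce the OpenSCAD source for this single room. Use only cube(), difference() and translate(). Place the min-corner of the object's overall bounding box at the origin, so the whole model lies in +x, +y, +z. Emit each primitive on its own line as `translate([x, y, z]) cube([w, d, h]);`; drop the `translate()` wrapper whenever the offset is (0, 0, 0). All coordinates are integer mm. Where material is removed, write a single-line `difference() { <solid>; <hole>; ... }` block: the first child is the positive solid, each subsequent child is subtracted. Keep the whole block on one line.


difference() { cube([3940, 111, 2670]); translate([1801, 0, 0]) cube([787, 111, 1991]); }
translate([0, 4559, 0]) cube([3940, 111, 2670]);
translate([0, 111, 0]) cube([111, 4448, 2670]);
translate([3829, 111, 0]) cube([111, 4448, 2670]);


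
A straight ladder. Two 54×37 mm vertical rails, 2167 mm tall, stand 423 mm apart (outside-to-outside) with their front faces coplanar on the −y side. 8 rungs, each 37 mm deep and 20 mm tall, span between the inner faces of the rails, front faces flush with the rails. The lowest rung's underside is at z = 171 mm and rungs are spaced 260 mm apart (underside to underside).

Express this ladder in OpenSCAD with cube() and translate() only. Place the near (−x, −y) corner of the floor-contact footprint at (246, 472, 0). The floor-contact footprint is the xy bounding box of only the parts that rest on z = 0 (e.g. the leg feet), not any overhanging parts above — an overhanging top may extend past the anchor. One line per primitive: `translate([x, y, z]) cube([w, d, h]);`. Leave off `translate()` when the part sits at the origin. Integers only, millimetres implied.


translate([246, 472, 0]) cube([54, 37, 2167]);
translate([615, 472, 0]) cube([54, 37, 2167]);
translate([300, 472, 171]) cube([315, 37, 20]);
translate([300, 472, 431]) cube([315, 37, 20]);
translate([300, 472, 691]) cube([315, 37, 20]);
translate([300, 472, 951]) cube([315, 37, 20]);
translate([300, 472, 1211]) cube([315, 37, 20]);
translate([300, 472, 1471]) cube([315, 37, 20]);
translate([300, 472, 1731]) cube([315, 37, 20]);
translate([300, 472, 1991]) cube([315, 37, 20]);


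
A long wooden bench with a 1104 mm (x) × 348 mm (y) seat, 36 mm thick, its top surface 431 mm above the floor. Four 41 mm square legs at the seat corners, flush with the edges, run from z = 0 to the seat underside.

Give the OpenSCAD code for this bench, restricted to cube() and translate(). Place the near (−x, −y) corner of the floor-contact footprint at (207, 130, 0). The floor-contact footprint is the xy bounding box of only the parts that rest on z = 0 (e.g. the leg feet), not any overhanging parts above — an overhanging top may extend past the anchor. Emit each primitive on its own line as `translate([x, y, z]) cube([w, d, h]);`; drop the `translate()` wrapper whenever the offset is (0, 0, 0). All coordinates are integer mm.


// leg_h = 431 − 36 = 395
translate([207, 130, 395]) cube([1104, 348, 36]);
translate([207, 130, 0]) cube([41, 41, 395]);
translate([207, 437, 0]) cube([41, 41, 395]);
translate([1270, 130, 0]) cube([41, 41, 395]);
translate([1270, 437, 0]) cube([41, 41, 395]);


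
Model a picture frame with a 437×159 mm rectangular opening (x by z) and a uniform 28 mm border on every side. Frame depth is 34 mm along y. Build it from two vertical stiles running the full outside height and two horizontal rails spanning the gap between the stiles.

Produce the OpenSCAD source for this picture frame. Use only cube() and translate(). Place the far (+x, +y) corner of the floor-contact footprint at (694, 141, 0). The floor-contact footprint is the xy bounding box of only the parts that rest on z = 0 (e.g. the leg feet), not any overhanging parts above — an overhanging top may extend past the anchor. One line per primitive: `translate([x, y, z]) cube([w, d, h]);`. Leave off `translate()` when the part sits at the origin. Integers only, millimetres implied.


translate([201, 107, 0]) cube([28, 34, 215]);
translate([666, 107, 0]) cube([28, 34, 215]);
translate([229, 107, 0]) cube([437, 34, 28]);
translate([229, 107, 187]) cube([437, 34, 28]);


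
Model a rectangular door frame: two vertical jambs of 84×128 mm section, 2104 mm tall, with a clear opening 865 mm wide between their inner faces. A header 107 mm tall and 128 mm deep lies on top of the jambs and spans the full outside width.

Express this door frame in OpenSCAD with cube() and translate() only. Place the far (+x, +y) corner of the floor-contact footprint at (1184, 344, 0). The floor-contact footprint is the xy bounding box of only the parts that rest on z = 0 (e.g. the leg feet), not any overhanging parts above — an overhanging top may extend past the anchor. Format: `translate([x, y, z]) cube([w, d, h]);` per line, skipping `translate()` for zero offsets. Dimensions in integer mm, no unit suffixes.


translate([151, 216, 0]) cube([84, 128, 2104]);
translate([1100, 216, 0]) cube([84, 128, 2104]);
translate([151, 216, 2104]) cube([1033, 128, 107]);


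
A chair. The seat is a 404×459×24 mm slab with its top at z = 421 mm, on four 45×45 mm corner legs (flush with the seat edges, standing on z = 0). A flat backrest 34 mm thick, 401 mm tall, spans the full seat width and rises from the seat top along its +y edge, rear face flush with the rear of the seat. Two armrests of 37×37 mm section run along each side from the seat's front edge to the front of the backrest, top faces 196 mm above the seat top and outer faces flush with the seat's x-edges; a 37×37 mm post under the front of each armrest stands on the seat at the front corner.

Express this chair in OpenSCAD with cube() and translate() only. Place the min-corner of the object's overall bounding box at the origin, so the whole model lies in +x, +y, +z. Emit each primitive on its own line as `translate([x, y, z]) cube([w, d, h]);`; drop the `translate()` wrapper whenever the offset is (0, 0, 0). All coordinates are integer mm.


translate([0, 0, 397]) cube([404, 459, 24]);
cube([45, 45, 397]);
translate([359, 0, 0]) cube([45, 45, 397]);
translate([0, 414, 0]) cube([45, 45, 397]);
translate([359, 414, 0]) cube([45, 45, 397]);
translate([0, 425, 421]) cube([404, 34, 401]);
translate([0, 0, 580]) cube([37, 425, 37]);
translate([367, 0, 580]) cube([37, 425, 37]);
translate([0, 0, 421]) cube([37, 37, 159]);
translate([367, 0, 421]) cube([37, 37, 159]);


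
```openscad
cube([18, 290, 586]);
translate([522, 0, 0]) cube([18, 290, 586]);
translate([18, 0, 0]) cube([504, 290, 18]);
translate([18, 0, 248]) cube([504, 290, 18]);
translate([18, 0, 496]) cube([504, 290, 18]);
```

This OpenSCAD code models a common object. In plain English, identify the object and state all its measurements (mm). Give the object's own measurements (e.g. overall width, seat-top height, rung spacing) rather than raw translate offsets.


An open bookshelf. Two side panels, each 18 mm thick, 290 mm deep and 586 mm tall, stand 540 mm apart (outside-to-outside). Between them sit 3 shelves, each 18 mm thick and 290 mm deep, spanning the full gap between the sides. The bottom shelf rests on the floor (its underside at z = 0) and the clear gap between one shelf's top and the next shelf's underside is 230 mm.


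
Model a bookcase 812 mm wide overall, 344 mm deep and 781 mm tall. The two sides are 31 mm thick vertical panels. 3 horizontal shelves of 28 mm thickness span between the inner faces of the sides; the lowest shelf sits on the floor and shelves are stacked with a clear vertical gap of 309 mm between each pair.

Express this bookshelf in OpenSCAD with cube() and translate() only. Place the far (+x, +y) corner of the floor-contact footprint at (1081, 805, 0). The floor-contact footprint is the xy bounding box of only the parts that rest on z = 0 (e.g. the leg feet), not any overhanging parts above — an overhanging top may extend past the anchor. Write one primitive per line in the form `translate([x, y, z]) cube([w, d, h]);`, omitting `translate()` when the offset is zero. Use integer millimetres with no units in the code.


translate([269, 461, 0]) cube([31, 344, 781]);
translate([1050, 461, 0]) cube([31, 344, 781]);
translate([300, 461, 0]) cube([750, 344, 28]);
translate([300, 461, 337]) cube([750, 344, 28]);
translate([300, 461, 674]) cube([750, 344, 28]);


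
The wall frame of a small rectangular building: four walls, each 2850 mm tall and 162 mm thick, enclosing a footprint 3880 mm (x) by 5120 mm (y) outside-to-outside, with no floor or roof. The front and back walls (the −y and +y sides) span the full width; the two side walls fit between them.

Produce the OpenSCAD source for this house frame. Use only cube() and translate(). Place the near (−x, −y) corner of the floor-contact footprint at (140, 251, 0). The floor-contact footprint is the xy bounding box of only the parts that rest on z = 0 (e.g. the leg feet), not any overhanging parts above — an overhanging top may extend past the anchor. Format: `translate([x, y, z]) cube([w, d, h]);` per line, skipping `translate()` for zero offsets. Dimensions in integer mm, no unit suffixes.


translate([140, 251, 0]) cube([3880, 162, 2850]);
translate([140, 5209, 0]) cube([3880, 162, 2850]);
translate([140, 413, 0]) cube([162, 4796, 2850]);
translate([3858, 413, 0]) cube([162, 4796, 2850]);


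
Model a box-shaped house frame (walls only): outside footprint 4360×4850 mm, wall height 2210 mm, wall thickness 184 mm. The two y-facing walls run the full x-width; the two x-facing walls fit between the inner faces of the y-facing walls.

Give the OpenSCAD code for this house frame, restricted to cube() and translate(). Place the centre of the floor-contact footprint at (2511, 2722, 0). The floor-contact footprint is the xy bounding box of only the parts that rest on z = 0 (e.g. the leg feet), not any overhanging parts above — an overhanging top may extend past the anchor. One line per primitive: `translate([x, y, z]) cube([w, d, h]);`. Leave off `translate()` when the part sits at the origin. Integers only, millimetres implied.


translate([331, 297, 0]) cube([4360, 184, 2210]);
translate([331, 4963, 0]) cube([4360, 184, 2210]);
translate([331, 481, 0]) cube([184, 4482, 2210]);
translate([4507, 481, 0]) cube([184, 4482, 2210]);


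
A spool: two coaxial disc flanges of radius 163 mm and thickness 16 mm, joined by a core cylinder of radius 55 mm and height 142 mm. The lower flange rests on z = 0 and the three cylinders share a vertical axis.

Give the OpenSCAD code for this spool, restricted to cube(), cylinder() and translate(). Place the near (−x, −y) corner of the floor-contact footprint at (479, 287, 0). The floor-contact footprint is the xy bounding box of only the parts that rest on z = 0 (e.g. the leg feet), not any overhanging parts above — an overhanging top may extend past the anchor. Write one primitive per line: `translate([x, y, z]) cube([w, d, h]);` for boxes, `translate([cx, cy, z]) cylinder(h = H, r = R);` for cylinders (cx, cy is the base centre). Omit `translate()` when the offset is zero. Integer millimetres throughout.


translate([642, 450, 0]) cylinder(h = 16, r = 163);
translate([642, 450, 16]) cylinder(h = 142, r = 55);
translate([642, 450, 158]) cylinder(h = 16, r = 163);


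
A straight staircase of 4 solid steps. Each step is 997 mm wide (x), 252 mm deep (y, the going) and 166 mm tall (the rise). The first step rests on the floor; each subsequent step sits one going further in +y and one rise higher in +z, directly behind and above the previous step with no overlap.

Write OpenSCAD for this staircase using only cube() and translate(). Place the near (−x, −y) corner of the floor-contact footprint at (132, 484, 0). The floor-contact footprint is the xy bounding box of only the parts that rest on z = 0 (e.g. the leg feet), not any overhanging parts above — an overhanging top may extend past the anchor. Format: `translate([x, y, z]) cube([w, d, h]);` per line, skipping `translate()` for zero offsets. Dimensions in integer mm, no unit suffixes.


translate([132, 484, 0]) cube([997, 252, 166]);
translate([132, 736, 166]) cube([997, 252, 166]);
translate([132, 988, 332]) cube([997, 252, 166]);
translate([132, 1240, 498]) cube([997, 252, 166]);


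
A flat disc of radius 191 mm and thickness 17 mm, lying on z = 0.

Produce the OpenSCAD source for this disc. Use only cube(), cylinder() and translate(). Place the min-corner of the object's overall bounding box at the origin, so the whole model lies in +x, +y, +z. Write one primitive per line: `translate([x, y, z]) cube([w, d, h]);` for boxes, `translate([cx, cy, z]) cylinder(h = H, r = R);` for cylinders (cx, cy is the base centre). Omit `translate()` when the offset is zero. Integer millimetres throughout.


translate([191, 191, 0]) cylinder(h = 17, r = 191);


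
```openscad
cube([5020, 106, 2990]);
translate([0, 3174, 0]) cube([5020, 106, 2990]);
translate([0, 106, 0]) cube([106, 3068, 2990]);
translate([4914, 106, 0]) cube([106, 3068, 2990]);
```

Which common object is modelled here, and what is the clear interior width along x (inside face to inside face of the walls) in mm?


A house (or room) frame. The interior width is 4808 mm.

Four 2990 mm walls enclosing a rectangle with no floor or roof — a room or house frame. Outside width is 5020 mm and wall thickness is 106 mm, so the interior width is 5020 − 2 × 106 = 4808 mm.


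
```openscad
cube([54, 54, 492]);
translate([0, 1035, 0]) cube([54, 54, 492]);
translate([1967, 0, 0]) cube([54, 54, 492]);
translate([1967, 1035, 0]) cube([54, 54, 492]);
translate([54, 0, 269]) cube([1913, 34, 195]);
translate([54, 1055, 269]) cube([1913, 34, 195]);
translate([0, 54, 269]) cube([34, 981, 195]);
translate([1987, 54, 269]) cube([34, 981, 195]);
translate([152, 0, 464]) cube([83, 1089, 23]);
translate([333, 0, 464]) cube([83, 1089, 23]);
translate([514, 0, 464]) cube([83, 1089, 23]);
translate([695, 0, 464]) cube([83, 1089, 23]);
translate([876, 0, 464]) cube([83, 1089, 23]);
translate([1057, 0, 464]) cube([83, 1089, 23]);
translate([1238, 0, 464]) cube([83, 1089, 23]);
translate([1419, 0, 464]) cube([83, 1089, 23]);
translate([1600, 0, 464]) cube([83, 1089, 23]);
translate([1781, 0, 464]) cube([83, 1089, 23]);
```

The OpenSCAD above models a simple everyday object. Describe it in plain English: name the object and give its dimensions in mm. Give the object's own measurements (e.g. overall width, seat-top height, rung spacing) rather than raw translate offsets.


A bed frame 2021 mm long (x) by 1089 mm wide (y). Four 54×54 mm corner posts, 492 mm tall, at the corners of the footprint. Four rails of 34 mm thickness and 195 mm height run between adjacent posts with their undersides at z = 269 mm, their outer faces flush with the outside of the frame (the two x-running rails run between the posts' inner faces; the two y-running rails run between the posts' inner faces). 10 slats, each 83 mm wide (x) and 23 mm thick, lie across the top of the two x-running rails, running the full 1089 mm width of the frame in y; along x they sit between the end posts with a 98 mm gap after the −x posts and between neighbouring slats, leaving 103 mm before the +x posts.


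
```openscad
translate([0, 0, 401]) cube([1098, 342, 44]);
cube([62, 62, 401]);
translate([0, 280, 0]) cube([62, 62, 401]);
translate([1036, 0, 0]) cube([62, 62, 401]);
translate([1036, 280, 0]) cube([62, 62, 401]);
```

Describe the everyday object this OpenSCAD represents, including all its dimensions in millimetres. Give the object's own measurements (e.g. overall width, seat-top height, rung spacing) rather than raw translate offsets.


A long wooden bench with a 1098 mm (x) × 342 mm (y) seat, 44 mm thick, its top surface 445 mm above the floor. Four 62 mm square legs at the seat corners, flush with the edges, run from z = 0 to the seat underside.


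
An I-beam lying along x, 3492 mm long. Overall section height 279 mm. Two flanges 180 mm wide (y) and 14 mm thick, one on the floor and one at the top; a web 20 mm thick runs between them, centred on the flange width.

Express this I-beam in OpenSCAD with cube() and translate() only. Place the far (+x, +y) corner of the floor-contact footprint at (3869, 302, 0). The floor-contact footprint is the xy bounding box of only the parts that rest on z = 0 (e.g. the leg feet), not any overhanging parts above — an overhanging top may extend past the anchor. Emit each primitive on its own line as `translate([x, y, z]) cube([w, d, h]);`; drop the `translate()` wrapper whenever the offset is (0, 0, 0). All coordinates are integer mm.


translate([377, 122, 0]) cube([3492, 180, 14]);
translate([377, 202, 14]) cube([3492, 20, 251]);
translate([377, 122, 265]) cube([3492, 180, 14]);


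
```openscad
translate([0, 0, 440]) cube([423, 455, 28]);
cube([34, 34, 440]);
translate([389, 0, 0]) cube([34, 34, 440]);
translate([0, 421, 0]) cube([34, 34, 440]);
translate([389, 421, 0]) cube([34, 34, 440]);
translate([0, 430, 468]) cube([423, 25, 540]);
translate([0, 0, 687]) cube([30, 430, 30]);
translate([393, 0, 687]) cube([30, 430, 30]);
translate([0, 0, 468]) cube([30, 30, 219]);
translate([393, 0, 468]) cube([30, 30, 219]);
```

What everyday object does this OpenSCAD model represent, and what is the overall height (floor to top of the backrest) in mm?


A chair. The overall height is 1008 mm.

A slab on four corner posts with a tall panel at the back — a chair. The seat slab sits at z = 440 with thickness 28, and the 540 mm backrest starts at the seat top, so the overall height is 440 + 28 + 540 = 1008 mm.


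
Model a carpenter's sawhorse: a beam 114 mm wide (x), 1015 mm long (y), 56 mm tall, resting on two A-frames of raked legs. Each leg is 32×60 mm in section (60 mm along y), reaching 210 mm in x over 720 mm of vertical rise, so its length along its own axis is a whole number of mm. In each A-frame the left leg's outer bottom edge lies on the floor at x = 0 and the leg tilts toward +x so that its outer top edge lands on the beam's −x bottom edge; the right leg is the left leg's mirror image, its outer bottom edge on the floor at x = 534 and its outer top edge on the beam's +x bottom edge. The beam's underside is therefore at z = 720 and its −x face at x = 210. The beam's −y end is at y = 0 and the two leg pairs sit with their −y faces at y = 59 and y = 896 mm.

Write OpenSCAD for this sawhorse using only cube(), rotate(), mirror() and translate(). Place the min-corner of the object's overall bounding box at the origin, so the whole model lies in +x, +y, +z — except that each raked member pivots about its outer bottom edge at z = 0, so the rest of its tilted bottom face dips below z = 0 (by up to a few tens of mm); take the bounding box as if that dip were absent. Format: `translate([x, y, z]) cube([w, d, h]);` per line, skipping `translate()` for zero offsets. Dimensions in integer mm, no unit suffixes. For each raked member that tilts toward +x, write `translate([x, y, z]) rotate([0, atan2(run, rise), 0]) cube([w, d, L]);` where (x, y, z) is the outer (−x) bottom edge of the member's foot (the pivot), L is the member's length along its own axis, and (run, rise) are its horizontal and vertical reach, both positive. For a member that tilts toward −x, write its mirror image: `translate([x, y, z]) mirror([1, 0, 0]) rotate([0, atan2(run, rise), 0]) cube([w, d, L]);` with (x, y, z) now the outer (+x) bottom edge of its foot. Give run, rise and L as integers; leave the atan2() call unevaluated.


translate([210, 0, 720]) cube([114, 1015, 56]);
translate([0, 59, 0]) rotate([0, atan2(210, 720), 0]) cube([32, 60, 750]);
translate([534, 59, 0]) mirror([1, 0, 0]) rotate([0, atan2(210, 720), 0]) cube([32, 60, 750]);
translate([0, 896, 0]) rotate([0, atan2(210, 720), 0]) cube([32, 60, 750]);
translate([534, 896, 0]) mirror([1, 0, 0]) rotate([0, atan2(210, 720), 0]) cube([32, 60, 750]);


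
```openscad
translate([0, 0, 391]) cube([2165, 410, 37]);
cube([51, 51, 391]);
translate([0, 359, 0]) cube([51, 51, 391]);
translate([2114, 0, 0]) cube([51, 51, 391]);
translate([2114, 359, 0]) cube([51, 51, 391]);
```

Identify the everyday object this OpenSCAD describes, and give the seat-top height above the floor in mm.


A bench. The seat-top height is 428 mm.

A long slab on four corner posts — a bench. The slab sits at z = 391 with thickness 37, so the top is 391 + 37 = 428 mm.


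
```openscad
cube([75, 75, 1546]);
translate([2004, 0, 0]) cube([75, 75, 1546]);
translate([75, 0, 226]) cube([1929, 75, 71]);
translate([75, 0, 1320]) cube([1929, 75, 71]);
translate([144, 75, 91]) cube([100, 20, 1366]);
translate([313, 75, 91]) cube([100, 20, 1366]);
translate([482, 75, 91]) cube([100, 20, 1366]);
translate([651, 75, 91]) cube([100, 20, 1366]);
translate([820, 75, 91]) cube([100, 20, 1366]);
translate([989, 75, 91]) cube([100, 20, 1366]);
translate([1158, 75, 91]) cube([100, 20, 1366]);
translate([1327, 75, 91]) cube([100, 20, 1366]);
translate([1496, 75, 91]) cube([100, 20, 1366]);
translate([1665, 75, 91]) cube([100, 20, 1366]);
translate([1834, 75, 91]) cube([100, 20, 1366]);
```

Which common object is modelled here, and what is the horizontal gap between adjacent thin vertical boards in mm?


A fence section. The picket gap is 69 mm.

Two posts, two rails, 11 pickets — a fence section. Span 1929 mm holds 11 pickets of 100 mm with 12 equal gaps: ⌊(1929 − 11·100) / 12⌋ = 69 mm.


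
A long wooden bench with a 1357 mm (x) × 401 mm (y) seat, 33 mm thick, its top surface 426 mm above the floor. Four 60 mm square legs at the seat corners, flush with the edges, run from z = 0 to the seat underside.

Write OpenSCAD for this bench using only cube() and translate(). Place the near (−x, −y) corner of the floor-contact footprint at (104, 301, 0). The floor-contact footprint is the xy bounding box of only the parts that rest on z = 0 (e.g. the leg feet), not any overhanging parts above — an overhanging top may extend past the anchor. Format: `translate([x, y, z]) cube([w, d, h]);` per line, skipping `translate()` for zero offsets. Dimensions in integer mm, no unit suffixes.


translate([104, 301, 393]) cube([1357, 401, 33]);
translate([104, 301, 0]) cube([60, 60, 393]);
translate([104, 642, 0]) cube([60, 60, 393]);
translate([1401, 301, 0]) cube([60, 60, 393]);
translate([1401, 642, 0]) cube([60, 60, 393]);


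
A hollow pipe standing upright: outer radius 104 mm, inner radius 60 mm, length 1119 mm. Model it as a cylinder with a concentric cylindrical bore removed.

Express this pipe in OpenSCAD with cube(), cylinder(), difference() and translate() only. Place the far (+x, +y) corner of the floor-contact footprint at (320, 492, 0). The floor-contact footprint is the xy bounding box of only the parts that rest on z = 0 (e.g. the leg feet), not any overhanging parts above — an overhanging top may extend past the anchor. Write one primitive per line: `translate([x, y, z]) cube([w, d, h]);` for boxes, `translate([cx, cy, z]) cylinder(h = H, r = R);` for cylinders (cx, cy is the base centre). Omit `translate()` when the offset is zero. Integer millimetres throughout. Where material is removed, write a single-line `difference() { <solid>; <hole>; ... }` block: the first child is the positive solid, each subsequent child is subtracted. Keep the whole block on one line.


difference() { translate([216, 388, 0]) cylinder(h = 1119, r = 104); translate([216, 388, 0]) cylinder(h = 1119, r = 60); }


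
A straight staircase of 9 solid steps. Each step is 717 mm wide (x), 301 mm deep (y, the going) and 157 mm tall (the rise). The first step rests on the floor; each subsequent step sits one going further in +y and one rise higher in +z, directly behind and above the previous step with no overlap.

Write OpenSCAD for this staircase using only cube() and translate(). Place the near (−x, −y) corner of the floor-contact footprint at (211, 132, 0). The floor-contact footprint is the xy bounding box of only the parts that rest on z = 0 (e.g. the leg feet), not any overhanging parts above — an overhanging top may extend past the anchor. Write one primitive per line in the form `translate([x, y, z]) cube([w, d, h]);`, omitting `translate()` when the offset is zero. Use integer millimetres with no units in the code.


translate([211, 132, 0]) cube([717, 301, 157]);
translate([211, 433, 157]) cube([717, 301, 157]);
translate([211, 734, 314]) cube([717, 301, 157]);
translate([211, 1035, 471]) cube([717, 301, 157]);
translate([211, 1336, 628]) cube([717, 301, 157]);
translate([211, 1637, 785]) cube([717, 301, 157]);
translate([211, 1938, 942]) cube([717, 301, 157]);
translate([211, 2239, 1099]) cube([717, 301, 157]);
translate([211, 2540, 1256]) cube([717, 301, 157]);


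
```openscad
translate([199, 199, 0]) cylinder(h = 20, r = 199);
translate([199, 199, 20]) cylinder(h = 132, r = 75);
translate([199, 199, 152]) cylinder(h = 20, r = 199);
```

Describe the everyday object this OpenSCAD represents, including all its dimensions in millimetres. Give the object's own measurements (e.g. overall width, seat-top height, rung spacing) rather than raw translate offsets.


A spool: two coaxial disc flanges of radius 199 mm and thickness 20 mm, joined by a core cylinder of radius 75 mm and height 132 mm. The lower flange rests on z = 0 and the three cylinders share a vertical axis.


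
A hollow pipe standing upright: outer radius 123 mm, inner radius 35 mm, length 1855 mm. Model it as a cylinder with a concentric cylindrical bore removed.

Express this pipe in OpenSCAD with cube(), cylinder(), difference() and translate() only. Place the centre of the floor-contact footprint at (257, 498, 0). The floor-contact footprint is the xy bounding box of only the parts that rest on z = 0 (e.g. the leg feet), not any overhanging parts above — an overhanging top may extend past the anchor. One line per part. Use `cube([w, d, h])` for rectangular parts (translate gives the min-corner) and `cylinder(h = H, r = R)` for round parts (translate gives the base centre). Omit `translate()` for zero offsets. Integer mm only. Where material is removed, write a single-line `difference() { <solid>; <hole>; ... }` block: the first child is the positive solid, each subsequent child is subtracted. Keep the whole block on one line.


difference() { translate([257, 498, 0]) cylinder(h = 1855, r = 123); translate([257, 498, 0]) cylinder(h = 1855, r = 35); }


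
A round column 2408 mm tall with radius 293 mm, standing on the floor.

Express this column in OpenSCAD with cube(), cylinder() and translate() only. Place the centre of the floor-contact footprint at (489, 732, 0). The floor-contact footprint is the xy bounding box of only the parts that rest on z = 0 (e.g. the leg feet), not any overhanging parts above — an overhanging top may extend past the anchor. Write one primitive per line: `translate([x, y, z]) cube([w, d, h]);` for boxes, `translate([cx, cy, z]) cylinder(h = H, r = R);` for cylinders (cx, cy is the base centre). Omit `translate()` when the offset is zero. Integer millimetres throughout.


translate([489, 732, 0]) cylinder(h = 2408, r = 293);


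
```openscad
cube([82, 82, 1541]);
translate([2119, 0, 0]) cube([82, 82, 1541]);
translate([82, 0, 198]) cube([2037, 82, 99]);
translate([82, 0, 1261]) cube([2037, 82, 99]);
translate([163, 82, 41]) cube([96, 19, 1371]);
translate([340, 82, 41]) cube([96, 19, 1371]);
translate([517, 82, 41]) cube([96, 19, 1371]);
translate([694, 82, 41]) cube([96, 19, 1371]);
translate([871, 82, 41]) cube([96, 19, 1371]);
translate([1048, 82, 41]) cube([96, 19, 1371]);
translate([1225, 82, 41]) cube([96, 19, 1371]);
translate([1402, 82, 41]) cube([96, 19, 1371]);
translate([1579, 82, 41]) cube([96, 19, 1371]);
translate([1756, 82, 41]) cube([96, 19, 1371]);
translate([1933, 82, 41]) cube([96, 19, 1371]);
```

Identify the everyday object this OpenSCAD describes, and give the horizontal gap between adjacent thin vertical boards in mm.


A fence section. The picket gap is 81 mm.

Two posts, two rails, 11 pickets — a fence section. Span 2037 mm holds 11 pickets of 96 mm with 12 equal gaps: ⌊(2037 − 11·96) / 12⌋ = 81 mm.


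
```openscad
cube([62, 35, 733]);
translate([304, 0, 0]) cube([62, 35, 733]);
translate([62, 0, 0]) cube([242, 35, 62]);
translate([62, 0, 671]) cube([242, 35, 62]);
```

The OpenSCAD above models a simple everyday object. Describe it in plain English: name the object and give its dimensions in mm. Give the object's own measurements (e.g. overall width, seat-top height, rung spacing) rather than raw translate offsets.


A rectangular picture frame lying in the x–z plane (depth along y). The opening is 242 mm wide (x) by 609 mm tall (z), surrounded by a border 62 mm wide on all four sides. The frame is 35 mm deep and is made of two full-height vertical stiles with two horizontal rails fitted between them.


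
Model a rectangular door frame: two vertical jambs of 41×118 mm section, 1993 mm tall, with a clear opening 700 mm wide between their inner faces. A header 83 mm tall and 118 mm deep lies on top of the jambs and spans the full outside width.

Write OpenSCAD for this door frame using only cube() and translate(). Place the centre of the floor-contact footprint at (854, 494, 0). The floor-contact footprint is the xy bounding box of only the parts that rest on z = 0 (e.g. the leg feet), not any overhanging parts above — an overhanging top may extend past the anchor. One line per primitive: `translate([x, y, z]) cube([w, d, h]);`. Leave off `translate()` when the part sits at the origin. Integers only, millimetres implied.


translate([463, 435, 0]) cube([41, 118, 1993]);
translate([1204, 435, 0]) cube([41, 118, 1993]);
translate([463, 435, 1993]) cube([782, 118, 83]);


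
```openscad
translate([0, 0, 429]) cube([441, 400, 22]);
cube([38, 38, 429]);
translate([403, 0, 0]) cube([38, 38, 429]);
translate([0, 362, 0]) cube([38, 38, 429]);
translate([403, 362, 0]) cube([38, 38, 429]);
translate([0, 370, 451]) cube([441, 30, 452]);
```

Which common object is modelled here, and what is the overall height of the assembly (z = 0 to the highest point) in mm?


A chair. The overall height is 903 mm.

A slab on four corner posts with a tall panel at the back — a chair. The seat slab sits at z = 429 with thickness 22, and the 452 mm backrest starts at the seat top, so the overall height is 429 + 22 + 452 = 903 mm.


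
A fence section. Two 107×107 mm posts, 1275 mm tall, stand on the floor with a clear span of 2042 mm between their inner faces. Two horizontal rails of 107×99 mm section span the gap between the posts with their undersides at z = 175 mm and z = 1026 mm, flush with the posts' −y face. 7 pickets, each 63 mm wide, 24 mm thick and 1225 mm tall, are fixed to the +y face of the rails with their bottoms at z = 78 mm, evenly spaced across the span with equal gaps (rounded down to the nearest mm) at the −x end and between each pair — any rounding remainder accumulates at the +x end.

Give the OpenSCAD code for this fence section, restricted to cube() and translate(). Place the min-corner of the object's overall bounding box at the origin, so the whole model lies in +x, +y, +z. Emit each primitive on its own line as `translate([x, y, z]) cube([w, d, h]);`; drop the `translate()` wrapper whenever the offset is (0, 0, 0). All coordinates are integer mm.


cube([107, 107, 1275]);
translate([2149, 0, 0]) cube([107, 107, 1275]);
translate([107, 0, 175]) cube([2042, 107, 99]);
translate([107, 0, 1026]) cube([2042, 107, 99]);
translate([307, 107, 78]) cube([63, 24, 1225]);
translate([570, 107, 78]) cube([63, 24, 1225]);
translate([833, 107, 78]) cube([63, 24, 1225]);
translate([1096, 107, 78]) cube([63, 24, 1225]);
translate([1359, 107, 78]) cube([63, 24, 1225]);
translate([1622, 107, 78]) cube([63, 24, 1225]);
translate([1885, 107, 78]) cube([63, 24, 1225]);


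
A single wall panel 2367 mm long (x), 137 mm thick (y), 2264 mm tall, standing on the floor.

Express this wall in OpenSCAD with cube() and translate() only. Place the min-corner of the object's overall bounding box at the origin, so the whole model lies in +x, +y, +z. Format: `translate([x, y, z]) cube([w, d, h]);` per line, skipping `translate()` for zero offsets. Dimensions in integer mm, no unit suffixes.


cube([2367, 137, 2264]);
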